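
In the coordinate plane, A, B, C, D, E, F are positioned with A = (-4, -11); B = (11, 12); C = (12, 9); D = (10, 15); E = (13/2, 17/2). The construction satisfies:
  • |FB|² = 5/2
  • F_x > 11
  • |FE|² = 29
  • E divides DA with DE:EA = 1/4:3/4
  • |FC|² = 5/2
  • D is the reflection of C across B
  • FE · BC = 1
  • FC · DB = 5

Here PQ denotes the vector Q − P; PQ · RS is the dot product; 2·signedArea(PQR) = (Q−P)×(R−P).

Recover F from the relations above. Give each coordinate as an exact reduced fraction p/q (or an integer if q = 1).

F = (23/2, 21/2)

1. F_x = 23/2  [line -1·x + 3·y + -20 = 0 ∩ |FB|² = 5/2]
2. F_y = 21/2  [line -1·x + 3·y + -20 = 0 ∩ |FB|² = 5/2]
   → F = (23/2, 21/2)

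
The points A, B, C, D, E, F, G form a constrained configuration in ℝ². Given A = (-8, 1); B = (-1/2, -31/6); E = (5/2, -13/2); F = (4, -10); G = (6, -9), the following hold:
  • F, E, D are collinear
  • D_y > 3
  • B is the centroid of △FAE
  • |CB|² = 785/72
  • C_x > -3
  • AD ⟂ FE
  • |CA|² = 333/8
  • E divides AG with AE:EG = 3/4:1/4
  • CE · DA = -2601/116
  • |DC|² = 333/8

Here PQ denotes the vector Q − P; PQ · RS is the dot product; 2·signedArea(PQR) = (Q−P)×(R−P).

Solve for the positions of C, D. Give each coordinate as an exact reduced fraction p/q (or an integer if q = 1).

C = (-11/4, -11/4)
D = (-107/58, 211/58)

1. D_x = -107/58  [F, E, D are collinear ∩ AD ⟂ FE]
2. D_y = 211/58  [F, E, D are collinear ∩ AD ⟂ FE]
   → D = (-107/58, 211/58)
3. C_x = -11/4  [line 357/58·x + 153/58·y + 2805/116 = 0 ∩ |DC|² = 333/8]
4. C_y = -11/4  [line 357/58·x + 153/58·y + 2805/116 = 0 ∩ |DC|² = 333/8]
   → C = (-11/4, -11/4)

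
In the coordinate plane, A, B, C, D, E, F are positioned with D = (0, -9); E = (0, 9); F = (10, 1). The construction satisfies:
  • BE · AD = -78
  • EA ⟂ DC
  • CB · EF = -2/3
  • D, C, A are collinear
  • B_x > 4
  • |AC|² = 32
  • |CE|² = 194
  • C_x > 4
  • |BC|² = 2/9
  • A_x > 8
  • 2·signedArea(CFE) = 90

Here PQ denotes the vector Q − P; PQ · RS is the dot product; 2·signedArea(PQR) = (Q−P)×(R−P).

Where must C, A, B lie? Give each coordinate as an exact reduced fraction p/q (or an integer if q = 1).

1. C_x = 5  [line -8·x + -10·y + 0 = 0 ∩ |CE|² = 194]
2. C_y = -4  [line -8·x + -10·y + 0 = 0 ∩ |CE|² = 194]
   → C = (5, -4)
3. A_x = 9  [D, C, A are collinear ∩ EA ⟂ DC]
4. A_y = 0  [D, C, A are collinear ∩ EA ⟂ DC]
   → A = (9, 0)
5. B_x = 14/3  [CB · EF = -2/3 ∩ BE · AD = -78]
6. B_y = -13/3  [CB · EF = -2/3 ∩ BE · AD = -78]
   → B = (14/3, -13/3)

A = (9, 0)
B = (14/3, -13/3)
C = (5, -4)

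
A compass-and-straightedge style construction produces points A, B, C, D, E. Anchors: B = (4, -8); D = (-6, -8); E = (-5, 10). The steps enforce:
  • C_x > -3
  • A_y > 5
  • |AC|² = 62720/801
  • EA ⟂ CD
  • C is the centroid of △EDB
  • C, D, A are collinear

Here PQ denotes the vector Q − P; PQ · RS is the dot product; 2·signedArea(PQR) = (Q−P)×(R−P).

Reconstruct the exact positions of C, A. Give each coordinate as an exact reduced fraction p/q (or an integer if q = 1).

1. C_x = -7/3  [C is the centroid of △EDB]
2. C_y = -2  [C is the centroid of △EDB]
   → C = (-7/3, -2)
3. A_x = 203/89  [C, D, A are collinear ∩ EA ⟂ CD]
4. A_y = 494/89  [C, D, A are collinear ∩ EA ⟂ CD]
   → A = (203/89, 494/89)

A = (203/89, 494/89)
C = (-7/3, -2)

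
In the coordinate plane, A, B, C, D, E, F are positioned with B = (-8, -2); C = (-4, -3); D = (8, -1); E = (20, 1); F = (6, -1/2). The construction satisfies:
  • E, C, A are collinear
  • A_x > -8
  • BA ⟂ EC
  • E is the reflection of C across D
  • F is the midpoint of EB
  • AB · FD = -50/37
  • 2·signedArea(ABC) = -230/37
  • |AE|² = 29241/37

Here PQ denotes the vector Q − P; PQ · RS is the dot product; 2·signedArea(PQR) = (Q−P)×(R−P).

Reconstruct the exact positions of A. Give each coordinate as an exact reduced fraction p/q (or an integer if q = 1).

1. A_x = -286/37  [E, C, A are collinear ∩ BA ⟂ EC]
2. A_y = -134/37  [E, C, A are collinear ∩ BA ⟂ EC]
   → A = (-286/37, -134/37)

A = (-286/37, -134/37)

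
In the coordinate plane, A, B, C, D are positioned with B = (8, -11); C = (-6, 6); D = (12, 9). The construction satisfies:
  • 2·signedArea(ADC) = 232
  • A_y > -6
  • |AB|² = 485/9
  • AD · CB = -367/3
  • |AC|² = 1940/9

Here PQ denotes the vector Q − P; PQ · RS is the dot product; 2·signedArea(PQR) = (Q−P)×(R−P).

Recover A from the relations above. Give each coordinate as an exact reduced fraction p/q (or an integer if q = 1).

1. A_x = 10/3  [AD · CB = -367/3 ∩ 2·signedArea(ADC) = 232]
2. A_y = -16/3  [AD · CB = -367/3 ∩ 2·signedArea(ADC) = 232]
   → A = (10/3, -16/3)

A = (10/3, -16/3)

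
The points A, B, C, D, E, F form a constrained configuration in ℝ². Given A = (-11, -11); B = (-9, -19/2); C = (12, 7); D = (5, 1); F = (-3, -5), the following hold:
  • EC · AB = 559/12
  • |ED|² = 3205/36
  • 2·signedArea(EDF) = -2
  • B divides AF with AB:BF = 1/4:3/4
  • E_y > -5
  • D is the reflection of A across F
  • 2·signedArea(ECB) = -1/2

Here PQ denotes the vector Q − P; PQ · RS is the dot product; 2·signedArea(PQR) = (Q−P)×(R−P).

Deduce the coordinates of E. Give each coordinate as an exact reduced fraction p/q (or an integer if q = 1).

E = (-8/3, -9/2)

1. E_x = -8/3  [2·signedArea(EDF) = -2 ∩ 2·signedArea(ECB) = -1/2]
2. E_y = -9/2  [2·signedArea(EDF) = -2 ∩ 2·signedArea(ECB) = -1/2]
   → E = (-8/3, -9/2)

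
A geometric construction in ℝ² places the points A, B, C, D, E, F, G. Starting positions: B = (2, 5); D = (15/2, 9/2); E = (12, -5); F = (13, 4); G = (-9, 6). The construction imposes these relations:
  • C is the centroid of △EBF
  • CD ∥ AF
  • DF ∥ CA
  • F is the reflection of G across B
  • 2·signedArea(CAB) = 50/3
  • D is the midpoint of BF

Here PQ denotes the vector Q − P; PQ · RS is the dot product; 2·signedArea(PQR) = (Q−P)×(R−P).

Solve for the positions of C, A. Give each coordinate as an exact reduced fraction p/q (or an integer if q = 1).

A = (29/2, 5/6)
C = (9, 4/3)

1. C_x = 9  [C is the centroid of △EBF]
2. C_y = 4/3  [C is the centroid of △EBF]
   → C = (9, 4/3)
3. A_x = 29/2  [CD ∥ AF ∩ DF ∥ CA]
4. A_y = 5/6  [CD ∥ AF ∩ DF ∥ CA]
   → A = (29/2, 5/6)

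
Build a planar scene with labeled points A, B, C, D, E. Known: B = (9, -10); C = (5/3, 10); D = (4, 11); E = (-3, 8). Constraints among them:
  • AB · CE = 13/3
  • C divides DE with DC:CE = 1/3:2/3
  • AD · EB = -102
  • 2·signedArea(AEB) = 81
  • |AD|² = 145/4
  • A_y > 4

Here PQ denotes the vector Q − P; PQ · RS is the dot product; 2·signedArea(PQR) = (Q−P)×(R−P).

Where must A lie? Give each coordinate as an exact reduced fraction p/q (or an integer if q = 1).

1. A_x = 7/2  [2·signedArea(AEB) = 81 ∩ AB · CE = 13/3]
2. A_y = 5  [2·signedArea(AEB) = 81 ∩ AB · CE = 13/3]
   → A = (7/2, 5)

A = (7/2, 5)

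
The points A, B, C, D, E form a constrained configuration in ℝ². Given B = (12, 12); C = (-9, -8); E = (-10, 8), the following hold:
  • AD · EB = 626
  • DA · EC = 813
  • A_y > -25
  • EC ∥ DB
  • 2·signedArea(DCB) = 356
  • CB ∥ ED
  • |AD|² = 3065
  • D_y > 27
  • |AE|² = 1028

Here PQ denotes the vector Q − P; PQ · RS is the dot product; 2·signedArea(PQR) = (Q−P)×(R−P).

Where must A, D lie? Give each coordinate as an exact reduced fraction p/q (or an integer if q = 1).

1. D_x = 11  [EC ∥ DB ∩ CB ∥ ED]
2. D_y = 28  [EC ∥ DB ∩ CB ∥ ED]
   → D = (11, 28)
3. A_x = -8  [AD · EB = 626 ∩ DA · EC = 813]
4. A_y = -24  [AD · EB = 626 ∩ DA · EC = 813]
   → A = (-8, -24)

A = (-8, -24)
D = (11, 28)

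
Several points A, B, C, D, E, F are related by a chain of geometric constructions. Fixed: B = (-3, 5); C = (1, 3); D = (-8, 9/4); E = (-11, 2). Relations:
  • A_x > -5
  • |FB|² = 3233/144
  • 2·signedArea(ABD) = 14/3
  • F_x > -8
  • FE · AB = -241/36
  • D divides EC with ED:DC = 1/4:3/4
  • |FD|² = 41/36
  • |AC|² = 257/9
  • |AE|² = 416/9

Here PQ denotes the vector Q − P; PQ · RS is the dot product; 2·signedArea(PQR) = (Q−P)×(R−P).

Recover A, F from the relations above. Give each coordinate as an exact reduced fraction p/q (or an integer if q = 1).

1. A_x = -13/3  [line 11/4·x + -5·y + 343/12 = 0 ∩ |AE|² = 416/9]
2. A_y = 10/3  [line 11/4·x + -5·y + 343/12 = 0 ∩ |AE|² = 416/9]
   → A = (-13/3, 10/3)
3. F_x = -22/3  [line -4/3·x + -5/3·y + -167/36 = 0 ∩ |FD|² = 41/36]
4. F_y = 37/12  [line -4/3·x + -5/3·y + -167/36 = 0 ∩ |FD|² = 41/36]
   → F = (-22/3, 37/12)

A = (-13/3, 10/3)
F = (-22/3, 37/12)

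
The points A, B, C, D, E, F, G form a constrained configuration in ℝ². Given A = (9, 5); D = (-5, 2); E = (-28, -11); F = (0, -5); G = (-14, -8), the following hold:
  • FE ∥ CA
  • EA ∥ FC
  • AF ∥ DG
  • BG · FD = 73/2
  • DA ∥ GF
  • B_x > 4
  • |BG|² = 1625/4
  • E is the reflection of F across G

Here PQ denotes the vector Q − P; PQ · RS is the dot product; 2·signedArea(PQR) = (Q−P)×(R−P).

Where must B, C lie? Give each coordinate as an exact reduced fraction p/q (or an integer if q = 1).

1. B_x = 9/2  [line 5·x + -7·y + -45/2 = 0 ∩ |BG|² = 1625/4]
2. B_y = 0  [line 5·x + -7·y + -45/2 = 0 ∩ |BG|² = 1625/4]
   → B = (9/2, 0)
3. C_x = 37  [FE ∥ CA ∩ EA ∥ FC]
4. C_y = 11  [FE ∥ CA ∩ EA ∥ FC]
   → C = (37, 11)

B = (9/2, 0)
C = (37, 11)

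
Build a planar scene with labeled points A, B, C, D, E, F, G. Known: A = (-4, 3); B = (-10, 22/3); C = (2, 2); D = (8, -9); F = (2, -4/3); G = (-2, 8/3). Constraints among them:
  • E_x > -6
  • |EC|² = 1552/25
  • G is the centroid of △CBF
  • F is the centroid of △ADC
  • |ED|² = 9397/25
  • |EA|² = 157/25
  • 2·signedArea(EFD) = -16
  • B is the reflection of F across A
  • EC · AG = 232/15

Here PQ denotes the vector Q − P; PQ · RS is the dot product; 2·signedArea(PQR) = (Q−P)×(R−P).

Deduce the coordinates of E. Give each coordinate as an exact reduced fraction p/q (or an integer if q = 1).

E = (-26/5, 26/5)

1. E_x = -26/5  [EC · AG = 232/15 ∩ 2·signedArea(EFD) = -16]
2. E_y = 26/5  [EC · AG = 232/15 ∩ 2·signedArea(EFD) = -16]
   → E = (-26/5, 26/5)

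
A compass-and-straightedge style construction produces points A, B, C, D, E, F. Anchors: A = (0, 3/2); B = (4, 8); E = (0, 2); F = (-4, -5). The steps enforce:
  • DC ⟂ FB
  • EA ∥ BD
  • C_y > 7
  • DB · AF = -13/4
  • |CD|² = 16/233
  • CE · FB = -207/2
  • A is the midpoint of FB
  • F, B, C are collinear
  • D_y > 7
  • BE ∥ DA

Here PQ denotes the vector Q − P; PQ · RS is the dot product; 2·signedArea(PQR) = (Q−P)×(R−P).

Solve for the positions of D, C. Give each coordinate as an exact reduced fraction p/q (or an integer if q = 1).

1. D_x = 4  [BE ∥ DA ∩ EA ∥ BD]
2. D_y = 15/2  [BE ∥ DA ∩ EA ∥ BD]
   → D = (4, 15/2)
3. C_x = 880/233  [F, B, C are collinear ∩ DC ⟂ FB]
4. C_y = 3559/466  [F, B, C are collinear ∩ DC ⟂ FB]
   → C = (880/233, 3559/466)

C = (880/233, 3559/466)
D = (4, 15/2)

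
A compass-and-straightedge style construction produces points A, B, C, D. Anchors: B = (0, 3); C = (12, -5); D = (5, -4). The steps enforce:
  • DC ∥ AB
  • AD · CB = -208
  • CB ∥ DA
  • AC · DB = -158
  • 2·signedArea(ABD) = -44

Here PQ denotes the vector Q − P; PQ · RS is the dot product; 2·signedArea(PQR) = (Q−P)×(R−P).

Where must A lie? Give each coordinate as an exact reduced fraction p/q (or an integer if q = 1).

A = (-7, 4)

1. A_x = -7  [DC ∥ AB ∩ CB ∥ DA]
2. A_y = 4  [DC ∥ AB ∩ CB ∥ DA]
   → A = (-7, 4)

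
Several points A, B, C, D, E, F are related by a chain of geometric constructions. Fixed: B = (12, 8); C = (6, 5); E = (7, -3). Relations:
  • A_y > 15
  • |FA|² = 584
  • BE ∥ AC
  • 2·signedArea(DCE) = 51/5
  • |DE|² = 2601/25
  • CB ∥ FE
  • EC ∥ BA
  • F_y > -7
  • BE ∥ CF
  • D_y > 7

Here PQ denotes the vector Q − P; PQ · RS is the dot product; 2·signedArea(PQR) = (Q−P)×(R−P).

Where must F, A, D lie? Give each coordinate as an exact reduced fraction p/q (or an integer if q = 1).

A = (11, 16)
D = (7, 36/5)
F = (1, -6)

1. F_x = 1  [CB ∥ FE ∩ BE ∥ CF]
2. F_y = -6  [CB ∥ FE ∩ BE ∥ CF]
   → F = (1, -6)
3. A_x = 11  [BE ∥ AC ∩ EC ∥ BA]
4. A_y = 16  [BE ∥ AC ∩ EC ∥ BA]
   → A = (11, 16)
5. D_x = 7  [line 8·x + 1·y + -316/5 = 0 ∩ |DE|² = 2601/25]
6. D_y = 36/5  [line 8·x + 1·y + -316/5 = 0 ∩ |DE|² = 2601/25]
   → D = (7, 36/5)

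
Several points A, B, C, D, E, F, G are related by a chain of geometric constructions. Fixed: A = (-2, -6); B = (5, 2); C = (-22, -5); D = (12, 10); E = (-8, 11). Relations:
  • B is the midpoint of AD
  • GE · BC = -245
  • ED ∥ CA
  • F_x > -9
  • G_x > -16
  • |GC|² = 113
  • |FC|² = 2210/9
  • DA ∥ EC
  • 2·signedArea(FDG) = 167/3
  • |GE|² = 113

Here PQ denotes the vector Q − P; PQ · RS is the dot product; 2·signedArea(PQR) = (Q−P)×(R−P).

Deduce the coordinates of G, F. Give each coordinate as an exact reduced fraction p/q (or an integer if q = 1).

F = (-25/3, 8/3)
G = (-15, 3)

1. G_x = -15  [line 27·x + 7·y + 384 = 0 ∩ |GE|² = 113]
2. G_y = 3  [line 27·x + 7·y + 384 = 0 ∩ |GE|² = 113]
   → G = (-15, 3)
3. F_x = -25/3  [line 7·x + -27·y + 391/3 = 0 ∩ |FC|² = 2210/9]
4. F_y = 8/3  [line 7·x + -27·y + 391/3 = 0 ∩ |FC|² = 2210/9]
   → F = (-25/3, 8/3)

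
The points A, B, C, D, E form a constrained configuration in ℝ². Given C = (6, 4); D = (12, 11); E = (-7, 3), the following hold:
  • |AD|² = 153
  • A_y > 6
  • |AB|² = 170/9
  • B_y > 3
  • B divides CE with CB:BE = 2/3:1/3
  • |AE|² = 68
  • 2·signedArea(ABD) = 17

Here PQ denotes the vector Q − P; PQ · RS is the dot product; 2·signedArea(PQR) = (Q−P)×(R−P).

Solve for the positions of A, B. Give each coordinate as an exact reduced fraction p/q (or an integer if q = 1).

A = (3/5, 31/5)
B = (-8/3, 10/3)

1. B_x = -8/3  [B divides CE with CB:BE = 2/3:1/3]
2. B_y = 10/3  [B divides CE with CB:BE = 2/3:1/3]
   → B = (-8/3, 10/3)
3. A_x = 3/5  [line -23/3·x + 44/3·y + -259/3 = 0 ∩ |AE|² = 68]
4. A_y = 31/5  [line -23/3·x + 44/3·y + -259/3 = 0 ∩ |AE|² = 68]
   → A = (3/5, 31/5)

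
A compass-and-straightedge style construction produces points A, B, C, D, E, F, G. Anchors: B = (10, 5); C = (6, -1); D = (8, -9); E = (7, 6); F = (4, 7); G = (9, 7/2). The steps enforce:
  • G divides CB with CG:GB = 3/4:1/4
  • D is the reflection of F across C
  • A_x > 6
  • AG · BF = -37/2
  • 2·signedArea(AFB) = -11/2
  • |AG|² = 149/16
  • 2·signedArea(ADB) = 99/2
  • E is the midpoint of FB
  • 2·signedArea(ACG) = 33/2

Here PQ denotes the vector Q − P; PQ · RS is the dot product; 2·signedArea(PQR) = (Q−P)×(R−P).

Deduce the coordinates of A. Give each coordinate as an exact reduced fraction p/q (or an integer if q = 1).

A = (13/2, 21/4)

1. A_x = 13/2  [2·signedArea(ADB) = 99/2 ∩ AG · BF = -37/2]
2. A_y = 21/4  [2·signedArea(ADB) = 99/2 ∩ AG · BF = -37/2]
   → A = (13/2, 21/4)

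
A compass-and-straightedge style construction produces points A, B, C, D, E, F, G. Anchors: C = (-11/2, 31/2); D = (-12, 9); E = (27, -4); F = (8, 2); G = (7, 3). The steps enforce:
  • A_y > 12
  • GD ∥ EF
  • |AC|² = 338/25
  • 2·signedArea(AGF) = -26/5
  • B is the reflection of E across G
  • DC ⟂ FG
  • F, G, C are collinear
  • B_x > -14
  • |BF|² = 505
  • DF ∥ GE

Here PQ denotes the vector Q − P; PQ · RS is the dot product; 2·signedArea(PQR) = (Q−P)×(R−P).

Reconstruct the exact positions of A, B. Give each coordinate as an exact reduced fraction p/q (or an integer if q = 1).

1. A_x = -81/10  [line 1·x + 1·y + -24/5 = 0 ∩ |AC|² = 338/25]
2. A_y = 129/10  [line 1·x + 1·y + -24/5 = 0 ∩ |AC|² = 338/25]
   → A = (-81/10, 129/10)
3. B_x = -13  [B is the reflection of E across G]
4. B_y = 10  [B is the reflection of E across G]
   → B = (-13, 10)

A = (-81/10, 129/10)
B = (-13, 10)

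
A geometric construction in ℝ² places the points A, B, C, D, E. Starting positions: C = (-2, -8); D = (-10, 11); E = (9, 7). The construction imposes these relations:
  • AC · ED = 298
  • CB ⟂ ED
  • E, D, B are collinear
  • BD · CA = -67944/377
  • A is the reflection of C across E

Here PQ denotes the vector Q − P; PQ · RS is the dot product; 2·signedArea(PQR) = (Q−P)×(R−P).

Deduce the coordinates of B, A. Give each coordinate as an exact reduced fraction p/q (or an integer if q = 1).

A = (20, 22)
B = (562/377, 3235/377)

1. B_x = 562/377  [E, D, B are collinear ∩ CB ⟂ ED]
2. B_y = 3235/377  [E, D, B are collinear ∩ CB ⟂ ED]
   → B = (562/377, 3235/377)
3. A_x = 20  [A is the reflection of C across E]
4. A_y = 22  [A is the reflection of C across E]
   → A = (20, 22)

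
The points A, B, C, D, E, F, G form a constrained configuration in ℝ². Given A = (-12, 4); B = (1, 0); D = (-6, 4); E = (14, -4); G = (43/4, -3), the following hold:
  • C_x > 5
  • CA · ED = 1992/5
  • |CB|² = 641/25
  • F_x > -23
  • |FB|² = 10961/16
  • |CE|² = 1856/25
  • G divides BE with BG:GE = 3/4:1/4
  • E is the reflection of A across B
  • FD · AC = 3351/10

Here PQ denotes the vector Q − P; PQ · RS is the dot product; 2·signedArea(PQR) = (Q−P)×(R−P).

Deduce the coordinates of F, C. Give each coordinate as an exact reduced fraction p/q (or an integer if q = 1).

1. C_x = 6  [line 20·x + -8·y + -632/5 = 0 ∩ |CE|² = 1856/25]
2. C_y = -4/5  [line 20·x + -8·y + -632/5 = 0 ∩ |CE|² = 1856/25]
   → C = (6, -4/5)
3. F_x = -91/4  [line -18·x + 24/5·y + -4623/10 = 0 ∩ |FB|² = 10961/16]
4. F_y = 11  [line -18·x + 24/5·y + -4623/10 = 0 ∩ |FB|² = 10961/16]
   → F = (-91/4, 11)

C = (6, -4/5)
F = (-91/4, 11)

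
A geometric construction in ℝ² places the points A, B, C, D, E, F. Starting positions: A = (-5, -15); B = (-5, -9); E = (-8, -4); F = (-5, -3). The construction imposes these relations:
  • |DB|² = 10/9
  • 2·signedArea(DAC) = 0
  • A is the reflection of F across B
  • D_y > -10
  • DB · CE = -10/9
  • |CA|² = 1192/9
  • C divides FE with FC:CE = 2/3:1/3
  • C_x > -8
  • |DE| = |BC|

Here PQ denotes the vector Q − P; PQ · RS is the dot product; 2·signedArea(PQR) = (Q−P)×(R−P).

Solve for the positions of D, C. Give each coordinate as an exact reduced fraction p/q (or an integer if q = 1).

C = (-7, -11/3)
D = (-6, -28/3)

1. C_x = -7  [C divides FE with FC:CE = 2/3:1/3]
2. C_y = -11/3  [C divides FE with FC:CE = 2/3:1/3]
   → C = (-7, -11/3)
3. D_x = -6  [2·signedArea(DAC) = 0 ∩ DB · CE = -10/9]
4. D_y = -28/3  [2·signedArea(DAC) = 0 ∩ DB · CE = -10/9]
   → D = (-6, -28/3)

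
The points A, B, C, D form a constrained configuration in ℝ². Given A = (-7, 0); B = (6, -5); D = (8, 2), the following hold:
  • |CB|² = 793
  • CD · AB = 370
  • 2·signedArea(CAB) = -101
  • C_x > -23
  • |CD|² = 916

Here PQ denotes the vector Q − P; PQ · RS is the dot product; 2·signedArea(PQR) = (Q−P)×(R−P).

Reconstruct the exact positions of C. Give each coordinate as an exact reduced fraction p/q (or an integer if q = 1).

1. C_x = -22  [2·signedArea(CAB) = -101 ∩ CD · AB = 370]
2. C_y = -2  [2·signedArea(CAB) = -101 ∩ CD · AB = 370]
   → C = (-22, -2)

C = (-22, -2)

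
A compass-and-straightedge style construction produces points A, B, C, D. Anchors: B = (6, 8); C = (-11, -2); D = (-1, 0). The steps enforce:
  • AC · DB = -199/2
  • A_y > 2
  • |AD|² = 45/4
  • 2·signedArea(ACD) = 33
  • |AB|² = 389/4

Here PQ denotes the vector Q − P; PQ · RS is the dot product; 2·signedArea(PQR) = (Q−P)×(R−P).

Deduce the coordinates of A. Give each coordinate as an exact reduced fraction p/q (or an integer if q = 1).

1. A_x = -5/2  [AC · DB = -199/2 ∩ 2·signedArea(ACD) = 33]
2. A_y = 3  [AC · DB = -199/2 ∩ 2·signedArea(ACD) = 33]
   → A = (-5/2, 3)

A = (-5/2, 3)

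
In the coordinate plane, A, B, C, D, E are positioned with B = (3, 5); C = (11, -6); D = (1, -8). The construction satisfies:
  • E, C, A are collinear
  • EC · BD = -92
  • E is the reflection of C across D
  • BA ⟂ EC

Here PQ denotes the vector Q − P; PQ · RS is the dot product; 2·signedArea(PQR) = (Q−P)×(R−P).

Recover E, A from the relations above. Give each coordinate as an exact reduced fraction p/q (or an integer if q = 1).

1. E_x = -9  [E is the reflection of C across D]
2. E_y = -10  [E is the reflection of C across D]
   → E = (-9, -10)
3. A_x = 141/26  [E, C, A are collinear ∩ BA ⟂ EC]
4. A_y = -185/26  [E, C, A are collinear ∩ BA ⟂ EC]
   → A = (141/26, -185/26)

A = (141/26, -185/26)
E = (-9, -10)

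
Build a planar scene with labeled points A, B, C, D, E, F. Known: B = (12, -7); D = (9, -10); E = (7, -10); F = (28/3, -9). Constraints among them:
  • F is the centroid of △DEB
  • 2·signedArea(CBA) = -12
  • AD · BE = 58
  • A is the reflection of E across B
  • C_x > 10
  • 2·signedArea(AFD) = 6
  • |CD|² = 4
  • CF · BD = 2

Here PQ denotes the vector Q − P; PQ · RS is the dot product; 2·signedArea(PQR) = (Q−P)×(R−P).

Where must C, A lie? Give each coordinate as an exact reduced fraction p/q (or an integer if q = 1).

A = (17, -4)
C = (11, -10)

1. C_x = 11  [line 3·x + 3·y + -3 = 0 ∩ |CD|² = 4]
2. C_y = -10  [line 3·x + 3·y + -3 = 0 ∩ |CD|² = 4]
   → C = (11, -10)
3. A_x = 17  [A is the reflection of E across B]
4. A_y = -4  [A is the reflection of E across B]
   → A = (17, -4)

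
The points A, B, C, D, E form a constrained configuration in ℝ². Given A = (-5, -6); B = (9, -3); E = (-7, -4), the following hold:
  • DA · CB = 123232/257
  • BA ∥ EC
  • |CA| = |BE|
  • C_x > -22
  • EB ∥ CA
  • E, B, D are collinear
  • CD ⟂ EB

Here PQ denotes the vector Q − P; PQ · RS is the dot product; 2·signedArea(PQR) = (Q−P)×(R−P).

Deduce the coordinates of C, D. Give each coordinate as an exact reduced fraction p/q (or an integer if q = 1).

1. C_x = -21  [EB ∥ CA ∩ BA ∥ EC]
2. C_y = -7  [EB ∥ CA ∩ BA ∥ EC]
   → C = (-21, -7)
3. D_x = -5431/257  [E, B, D are collinear ∩ CD ⟂ EB]
4. D_y = -1255/257  [E, B, D are collinear ∩ CD ⟂ EB]
   → D = (-5431/257, -1255/257)

C = (-21, -7)
D = (-5431/257, -1255/257)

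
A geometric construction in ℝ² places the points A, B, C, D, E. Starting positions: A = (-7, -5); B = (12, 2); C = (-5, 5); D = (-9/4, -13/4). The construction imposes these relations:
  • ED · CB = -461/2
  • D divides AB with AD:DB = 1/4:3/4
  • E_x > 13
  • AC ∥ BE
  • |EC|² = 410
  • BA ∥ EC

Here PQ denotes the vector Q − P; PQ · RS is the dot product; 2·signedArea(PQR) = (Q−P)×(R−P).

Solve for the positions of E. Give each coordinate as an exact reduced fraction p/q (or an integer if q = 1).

1. E_x = 14  [BA ∥ EC ∩ AC ∥ BE]
2. E_y = 12  [BA ∥ EC ∩ AC ∥ BE]
   → E = (14, 12)

E = (14, 12)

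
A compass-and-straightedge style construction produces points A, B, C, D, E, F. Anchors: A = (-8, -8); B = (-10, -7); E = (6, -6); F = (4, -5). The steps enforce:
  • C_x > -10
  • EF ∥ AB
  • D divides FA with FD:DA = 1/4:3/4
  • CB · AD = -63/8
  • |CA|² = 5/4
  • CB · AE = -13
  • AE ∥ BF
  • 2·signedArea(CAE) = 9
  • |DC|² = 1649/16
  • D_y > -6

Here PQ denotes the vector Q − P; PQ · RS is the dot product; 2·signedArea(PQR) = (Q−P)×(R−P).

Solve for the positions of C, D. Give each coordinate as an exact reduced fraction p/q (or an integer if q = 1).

1. C_x = -9  [2·signedArea(CAE) = 9 ∩ CB · AE = -13]
2. C_y = -15/2  [2·signedArea(CAE) = 9 ∩ CB · AE = -13]
   → C = (-9, -15/2)
3. D_x = 1  [D divides FA with FD:DA = 1/4:3/4]
4. D_y = -23/4  [D divides FA with FD:DA = 1/4:3/4]
   → D = (1, -23/4)

C = (-9, -15/2)
D = (1, -23/4)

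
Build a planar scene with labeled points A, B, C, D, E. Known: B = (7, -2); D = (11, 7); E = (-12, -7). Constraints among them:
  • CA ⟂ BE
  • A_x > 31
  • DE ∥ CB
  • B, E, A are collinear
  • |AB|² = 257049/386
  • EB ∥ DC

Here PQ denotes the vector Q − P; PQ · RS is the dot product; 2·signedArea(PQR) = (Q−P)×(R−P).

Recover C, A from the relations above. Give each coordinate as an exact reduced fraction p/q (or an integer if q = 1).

1. C_x = 30  [DE ∥ CB ∩ EB ∥ DC]
2. C_y = 12  [DE ∥ CB ∩ EB ∥ DC]
   → C = (30, 12)
3. A_x = 12335/386  [B, E, A are collinear ∩ CA ⟂ BE]
4. A_y = 1763/386  [B, E, A are collinear ∩ CA ⟂ BE]
   → A = (12335/386, 1763/386)

A = (12335/386, 1763/386)
C = (30, 12)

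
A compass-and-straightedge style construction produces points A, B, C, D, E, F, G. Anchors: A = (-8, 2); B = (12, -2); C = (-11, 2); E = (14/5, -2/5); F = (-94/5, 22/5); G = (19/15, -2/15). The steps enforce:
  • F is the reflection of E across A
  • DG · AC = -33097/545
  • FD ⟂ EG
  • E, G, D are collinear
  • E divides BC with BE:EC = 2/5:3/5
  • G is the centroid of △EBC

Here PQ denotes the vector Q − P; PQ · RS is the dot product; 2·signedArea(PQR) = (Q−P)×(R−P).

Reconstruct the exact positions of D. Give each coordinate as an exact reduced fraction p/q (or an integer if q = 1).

1. D_x = -10342/545  [E, G, D are collinear ∩ FD ⟂ EG]
2. D_y = 1846/545  [E, G, D are collinear ∩ FD ⟂ EG]
   → D = (-10342/545, 1846/545)

D = (-10342/545, 1846/545)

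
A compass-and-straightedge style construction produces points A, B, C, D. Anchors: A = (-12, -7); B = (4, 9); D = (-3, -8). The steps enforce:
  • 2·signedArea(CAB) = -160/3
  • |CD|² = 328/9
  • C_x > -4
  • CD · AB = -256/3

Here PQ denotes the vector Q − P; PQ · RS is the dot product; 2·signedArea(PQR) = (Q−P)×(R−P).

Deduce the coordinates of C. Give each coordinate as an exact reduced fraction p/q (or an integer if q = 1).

C = (-11/3, -2)

1. C_x = -11/3  [2·signedArea(CAB) = -160/3 ∩ CD · AB = -256/3]
2. C_y = -2  [2·signedArea(CAB) = -160/3 ∩ CD · AB = -256/3]
   → C = (-11/3, -2)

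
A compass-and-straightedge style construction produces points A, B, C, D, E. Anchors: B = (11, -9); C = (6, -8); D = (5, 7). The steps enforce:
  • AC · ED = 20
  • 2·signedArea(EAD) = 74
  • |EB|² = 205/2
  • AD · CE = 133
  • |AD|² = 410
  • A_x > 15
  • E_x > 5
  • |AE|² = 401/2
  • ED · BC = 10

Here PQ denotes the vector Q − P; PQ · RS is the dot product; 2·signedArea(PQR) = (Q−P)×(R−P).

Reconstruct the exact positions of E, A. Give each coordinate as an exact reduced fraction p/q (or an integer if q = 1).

A = (16, -10)
E = (11/2, -1/2)

1. E_x = 11/2  [line 5·x + -1·y + -28 = 0 ∩ |EB|² = 205/2]
2. E_y = -1/2  [line 5·x + -1·y + -28 = 0 ∩ |EB|² = 205/2]
   → E = (11/2, -1/2)
3. A_x = 16  [AC · ED = 20 ∩ 2·signedArea(EAD) = 74]
4. A_y = -10  [AC · ED = 20 ∩ 2·signedArea(EAD) = 74]
   → A = (16, -10)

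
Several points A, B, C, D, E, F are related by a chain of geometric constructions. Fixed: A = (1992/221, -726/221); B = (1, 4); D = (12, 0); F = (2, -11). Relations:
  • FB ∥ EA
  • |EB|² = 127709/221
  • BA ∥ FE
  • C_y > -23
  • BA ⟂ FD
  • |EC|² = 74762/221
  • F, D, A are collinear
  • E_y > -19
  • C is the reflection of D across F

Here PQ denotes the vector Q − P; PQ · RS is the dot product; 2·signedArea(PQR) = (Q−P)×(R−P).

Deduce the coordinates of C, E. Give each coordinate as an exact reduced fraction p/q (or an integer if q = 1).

C = (-8, -22)
E = (2213/221, -4041/221)

1. C_x = -8  [C is the reflection of D across F]
2. C_y = -22  [C is the reflection of D across F]
   → C = (-8, -22)
3. E_x = 2213/221  [FB ∥ EA ∩ BA ∥ FE]
4. E_y = -4041/221  [FB ∥ EA ∩ BA ∥ FE]
   → E = (2213/221, -4041/221)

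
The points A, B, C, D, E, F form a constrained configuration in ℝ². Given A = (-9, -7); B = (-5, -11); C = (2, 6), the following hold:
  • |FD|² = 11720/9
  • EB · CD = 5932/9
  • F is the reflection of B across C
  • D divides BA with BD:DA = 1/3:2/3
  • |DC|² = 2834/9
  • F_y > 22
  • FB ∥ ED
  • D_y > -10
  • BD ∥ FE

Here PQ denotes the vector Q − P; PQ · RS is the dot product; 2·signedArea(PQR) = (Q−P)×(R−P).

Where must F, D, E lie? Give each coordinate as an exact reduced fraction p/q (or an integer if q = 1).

D = (-19/3, -29/3)
E = (23/3, 73/3)
F = (9, 23)

1. F_x = 9  [F is the reflection of B across C]
2. F_y = 23  [F is the reflection of B across C]
   → F = (9, 23)
3. D_x = -19/3  [D divides BA with BD:DA = 1/3:2/3]
4. D_y = -29/3  [D divides BA with BD:DA = 1/3:2/3]
   → D = (-19/3, -29/3)
5. E_x = 23/3  [FB ∥ ED ∩ BD ∥ FE]
6. E_y = 73/3  [FB ∥ ED ∩ BD ∥ FE]
   → E = (23/3, 73/3)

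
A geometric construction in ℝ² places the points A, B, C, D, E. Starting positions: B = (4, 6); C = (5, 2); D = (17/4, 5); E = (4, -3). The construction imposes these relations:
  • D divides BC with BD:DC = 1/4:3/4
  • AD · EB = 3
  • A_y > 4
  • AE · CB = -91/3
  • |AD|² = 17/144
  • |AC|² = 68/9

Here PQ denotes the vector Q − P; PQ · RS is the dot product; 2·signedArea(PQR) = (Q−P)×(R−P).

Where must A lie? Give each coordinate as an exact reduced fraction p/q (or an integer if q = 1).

A = (13/3, 14/3)

1. A_x = 13/3  [AD · EB = 3 ∩ AE · CB = -91/3]
2. A_y = 14/3  [AD · EB = 3 ∩ AE · CB = -91/3]
   → A = (13/3, 14/3)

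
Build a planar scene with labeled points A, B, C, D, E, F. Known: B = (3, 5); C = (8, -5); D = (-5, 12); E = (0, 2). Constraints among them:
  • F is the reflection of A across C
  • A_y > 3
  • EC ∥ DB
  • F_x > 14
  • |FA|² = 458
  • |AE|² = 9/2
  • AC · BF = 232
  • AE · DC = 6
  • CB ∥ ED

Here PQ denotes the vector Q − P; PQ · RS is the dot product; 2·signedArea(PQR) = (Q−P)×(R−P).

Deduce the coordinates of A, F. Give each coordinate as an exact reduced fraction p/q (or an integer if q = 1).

A = (3/2, 7/2)
F = (29/2, -27/2)

1. A_x = 3/2  [line -13·x + 17·y + -40 = 0 ∩ |AE|² = 9/2]
2. A_y = 7/2  [line -13·x + 17·y + -40 = 0 ∩ |AE|² = 9/2]
   → A = (3/2, 7/2)
3. F_x = 29/2  [AC · BF = 232 ∩ F is the reflection of A across C]
4. F_y = -27/2  [AC · BF = 232 ∩ F is the reflection of A across C]
   → F = (29/2, -27/2)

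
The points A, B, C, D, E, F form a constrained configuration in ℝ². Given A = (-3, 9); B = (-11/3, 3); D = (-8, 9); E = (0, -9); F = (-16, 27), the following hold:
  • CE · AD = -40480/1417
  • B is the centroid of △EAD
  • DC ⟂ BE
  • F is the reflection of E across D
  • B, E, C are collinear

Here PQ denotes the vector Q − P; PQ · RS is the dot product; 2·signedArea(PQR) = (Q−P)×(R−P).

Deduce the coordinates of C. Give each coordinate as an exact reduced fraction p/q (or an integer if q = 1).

1. C_x = -8096/1417  [B, E, C are collinear ∩ DC ⟂ BE]
2. C_y = 13743/1417  [B, E, C are collinear ∩ DC ⟂ BE]
   → C = (-8096/1417, 13743/1417)

C = (-8096/1417, 13743/1417)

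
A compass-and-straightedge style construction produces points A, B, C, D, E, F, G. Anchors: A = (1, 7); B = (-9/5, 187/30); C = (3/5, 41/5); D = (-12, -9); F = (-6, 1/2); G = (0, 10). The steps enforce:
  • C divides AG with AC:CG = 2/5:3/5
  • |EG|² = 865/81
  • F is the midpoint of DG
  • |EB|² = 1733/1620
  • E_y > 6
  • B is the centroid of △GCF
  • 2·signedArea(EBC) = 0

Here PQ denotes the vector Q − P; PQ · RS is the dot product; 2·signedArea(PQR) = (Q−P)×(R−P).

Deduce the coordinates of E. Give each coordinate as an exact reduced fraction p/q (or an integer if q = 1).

E = (-1, 62/9)

1. E_x = -1  [line -59/30·x + 12/5·y + -37/2 = 0 ∩ |EB|² = 1733/1620]
2. E_y = 62/9  [line -59/30·x + 12/5·y + -37/2 = 0 ∩ |EB|² = 1733/1620]
   → E = (-1, 62/9)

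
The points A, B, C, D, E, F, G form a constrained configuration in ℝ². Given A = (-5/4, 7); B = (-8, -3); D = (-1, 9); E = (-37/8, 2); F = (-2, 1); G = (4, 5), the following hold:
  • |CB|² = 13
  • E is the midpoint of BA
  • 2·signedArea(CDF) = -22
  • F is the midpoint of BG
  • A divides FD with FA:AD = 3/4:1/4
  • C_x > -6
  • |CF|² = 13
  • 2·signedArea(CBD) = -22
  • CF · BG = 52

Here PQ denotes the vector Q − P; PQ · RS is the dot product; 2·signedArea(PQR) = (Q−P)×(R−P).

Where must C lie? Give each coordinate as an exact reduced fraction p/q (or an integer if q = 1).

C = (-5, -1)

1. C_x = -5  [2·signedArea(CBD) = -22 ∩ CF · BG = 52]
2. C_y = -1  [2·signedArea(CBD) = -22 ∩ CF · BG = 52]
   → C = (-5, -1)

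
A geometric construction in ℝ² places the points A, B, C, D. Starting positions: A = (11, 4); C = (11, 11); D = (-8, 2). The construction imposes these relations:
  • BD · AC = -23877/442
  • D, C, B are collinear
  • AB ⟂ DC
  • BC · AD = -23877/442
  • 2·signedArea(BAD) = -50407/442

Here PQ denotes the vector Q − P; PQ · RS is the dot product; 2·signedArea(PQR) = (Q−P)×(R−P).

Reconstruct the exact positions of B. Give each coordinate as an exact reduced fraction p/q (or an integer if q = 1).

B = (3665/442, 4295/442)

1. B_x = 3665/442  [D, C, B are collinear ∩ AB ⟂ DC]
2. B_y = 4295/442  [D, C, B are collinear ∩ AB ⟂ DC]
   → B = (3665/442, 4295/442)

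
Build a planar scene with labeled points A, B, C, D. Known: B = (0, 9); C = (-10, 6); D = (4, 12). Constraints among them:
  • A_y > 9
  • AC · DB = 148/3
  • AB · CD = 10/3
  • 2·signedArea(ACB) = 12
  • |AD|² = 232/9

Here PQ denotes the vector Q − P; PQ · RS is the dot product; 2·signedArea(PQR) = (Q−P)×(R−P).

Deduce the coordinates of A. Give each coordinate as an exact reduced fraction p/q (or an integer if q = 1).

A = (-2/3, 10)

1. A_x = -2/3  [AB · CD = 10/3 ∩ AC · DB = 148/3]
2. A_y = 10  [AB · CD = 10/3 ∩ AC · DB = 148/3]
   → A = (-2/3, 10)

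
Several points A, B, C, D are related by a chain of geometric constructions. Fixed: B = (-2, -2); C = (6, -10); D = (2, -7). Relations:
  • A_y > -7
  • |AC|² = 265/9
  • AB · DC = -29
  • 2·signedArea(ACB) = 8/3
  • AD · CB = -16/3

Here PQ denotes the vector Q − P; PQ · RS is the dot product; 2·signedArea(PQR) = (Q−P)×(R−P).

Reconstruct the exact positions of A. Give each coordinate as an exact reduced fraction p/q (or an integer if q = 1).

1. A_x = 2  [AD · CB = -16/3 ∩ 2·signedArea(ACB) = 8/3]
2. A_y = -19/3  [AD · CB = -16/3 ∩ 2·signedArea(ACB) = 8/3]
   → A = (2, -19/3)

A = (2, -19/3)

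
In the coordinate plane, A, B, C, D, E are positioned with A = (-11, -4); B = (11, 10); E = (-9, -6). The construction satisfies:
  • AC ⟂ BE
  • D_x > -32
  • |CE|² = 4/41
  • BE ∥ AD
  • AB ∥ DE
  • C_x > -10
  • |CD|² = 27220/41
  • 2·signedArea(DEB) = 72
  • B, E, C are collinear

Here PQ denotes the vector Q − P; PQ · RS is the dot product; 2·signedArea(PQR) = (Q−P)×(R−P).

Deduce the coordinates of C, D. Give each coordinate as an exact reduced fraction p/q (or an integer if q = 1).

1. C_x = -379/41  [B, E, C are collinear ∩ AC ⟂ BE]
2. C_y = -254/41  [B, E, C are collinear ∩ AC ⟂ BE]
   → C = (-379/41, -254/41)
3. D_x = -31  [AB ∥ DE ∩ BE ∥ AD]
4. D_y = -20  [AB ∥ DE ∩ BE ∥ AD]
   → D = (-31, -20)

C = (-379/41, -254/41)
D = (-31, -20)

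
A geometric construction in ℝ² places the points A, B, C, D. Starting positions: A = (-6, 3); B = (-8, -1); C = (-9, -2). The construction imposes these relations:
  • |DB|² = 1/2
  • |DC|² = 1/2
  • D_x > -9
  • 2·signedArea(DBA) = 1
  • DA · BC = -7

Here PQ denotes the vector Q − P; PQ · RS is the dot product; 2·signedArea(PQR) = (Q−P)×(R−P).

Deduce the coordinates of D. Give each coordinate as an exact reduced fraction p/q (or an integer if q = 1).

D = (-17/2, -3/2)

1. D_x = -17/2  [2·signedArea(DBA) = 1 ∩ DA · BC = -7]
2. D_y = -3/2  [2·signedArea(DBA) = 1 ∩ DA · BC = -7]
   → D = (-17/2, -3/2)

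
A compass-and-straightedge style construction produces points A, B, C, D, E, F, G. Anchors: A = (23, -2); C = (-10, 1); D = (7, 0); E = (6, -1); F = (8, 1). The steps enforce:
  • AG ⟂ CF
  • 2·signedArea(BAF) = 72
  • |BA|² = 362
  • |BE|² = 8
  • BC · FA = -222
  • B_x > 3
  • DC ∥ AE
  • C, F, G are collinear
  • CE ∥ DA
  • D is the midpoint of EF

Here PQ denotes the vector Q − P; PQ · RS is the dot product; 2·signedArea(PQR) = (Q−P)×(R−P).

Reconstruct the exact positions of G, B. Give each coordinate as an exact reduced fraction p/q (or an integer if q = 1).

B = (4, -3)
G = (23, 1)

1. G_x = 23  [C, F, G are collinear ∩ AG ⟂ CF]
2. G_y = 1  [C, F, G are collinear ∩ AG ⟂ CF]
   → G = (23, 1)
3. B_x = 4  [BC · FA = -222 ∩ 2·signedArea(BAF) = 72]
4. B_y = -3  [BC · FA = -222 ∩ 2·signedArea(BAF) = 72]
   → B = (4, -3)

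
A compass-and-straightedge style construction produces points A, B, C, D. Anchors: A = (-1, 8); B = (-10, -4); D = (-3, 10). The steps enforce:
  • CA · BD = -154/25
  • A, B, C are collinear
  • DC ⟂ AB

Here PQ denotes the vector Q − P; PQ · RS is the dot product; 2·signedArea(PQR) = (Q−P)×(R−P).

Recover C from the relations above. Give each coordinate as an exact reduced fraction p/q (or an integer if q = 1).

1. C_x = -19/25  [A, B, C are collinear ∩ DC ⟂ AB]
2. C_y = 208/25  [A, B, C are collinear ∩ DC ⟂ AB]
   → C = (-19/25, 208/25)

C = (-19/25, 208/25)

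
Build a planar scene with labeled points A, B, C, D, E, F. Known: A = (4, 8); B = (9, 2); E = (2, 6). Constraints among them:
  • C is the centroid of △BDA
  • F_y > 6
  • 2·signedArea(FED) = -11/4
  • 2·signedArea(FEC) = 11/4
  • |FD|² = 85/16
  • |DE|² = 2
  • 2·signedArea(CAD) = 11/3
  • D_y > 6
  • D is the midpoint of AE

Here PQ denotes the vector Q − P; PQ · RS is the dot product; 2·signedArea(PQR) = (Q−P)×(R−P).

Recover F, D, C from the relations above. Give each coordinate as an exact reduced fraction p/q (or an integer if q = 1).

C = (16/3, 17/3)
D = (3, 7)
F = (21/4, 13/2)

1. D_x = 3  [D is the midpoint of AE]
2. D_y = 7  [D is the midpoint of AE]
   → D = (3, 7)
3. C_x = 16/3  [C is the centroid of △BDA]
4. C_y = 17/3  [C is the centroid of △BDA]
   → C = (16/3, 17/3)
5. F_x = 21/4  [2·signedArea(FED) = -11/4 ∩ 2·signedArea(FEC) = 11/4]
6. F_y = 13/2  [2·signedArea(FED) = -11/4 ∩ 2·signedArea(FEC) = 11/4]
   → F = (21/4, 13/2)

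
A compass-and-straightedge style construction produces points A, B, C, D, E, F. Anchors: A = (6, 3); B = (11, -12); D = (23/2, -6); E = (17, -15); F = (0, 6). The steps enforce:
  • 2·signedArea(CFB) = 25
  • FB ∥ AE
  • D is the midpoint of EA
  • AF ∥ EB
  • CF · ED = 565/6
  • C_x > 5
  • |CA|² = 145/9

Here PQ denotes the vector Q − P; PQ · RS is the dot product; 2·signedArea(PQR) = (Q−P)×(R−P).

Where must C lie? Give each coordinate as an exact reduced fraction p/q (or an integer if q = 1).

C = (17/3, -1)

1. C_x = 17/3  [2·signedArea(CFB) = 25 ∩ CF · ED = 565/6]
2. C_y = -1  [2·signedArea(CFB) = 25 ∩ CF · ED = 565/6]
   → C = (17/3, -1)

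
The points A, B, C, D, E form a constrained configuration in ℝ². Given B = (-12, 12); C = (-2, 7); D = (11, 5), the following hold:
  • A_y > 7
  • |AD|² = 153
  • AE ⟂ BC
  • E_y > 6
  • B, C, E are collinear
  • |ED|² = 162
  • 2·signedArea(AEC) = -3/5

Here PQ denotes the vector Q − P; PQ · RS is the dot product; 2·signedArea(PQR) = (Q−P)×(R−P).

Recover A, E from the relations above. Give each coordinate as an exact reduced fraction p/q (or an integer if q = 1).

A = (-1, 8)
E = (-8/5, 34/5)

1. E_x = -8/5  [line 5·x + 10·y + -60 = 0 ∩ |ED|² = 162]
2. E_y = 34/5  [line 5·x + 10·y + -60 = 0 ∩ |ED|² = 162]
   → E = (-8/5, 34/5)
3. A_x = -1  [2·signedArea(AEC) = -3/5 ∩ AE ⟂ BC]
4. A_y = 8  [2·signedArea(AEC) = -3/5 ∩ AE ⟂ BC]
   → A = (-1, 8)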